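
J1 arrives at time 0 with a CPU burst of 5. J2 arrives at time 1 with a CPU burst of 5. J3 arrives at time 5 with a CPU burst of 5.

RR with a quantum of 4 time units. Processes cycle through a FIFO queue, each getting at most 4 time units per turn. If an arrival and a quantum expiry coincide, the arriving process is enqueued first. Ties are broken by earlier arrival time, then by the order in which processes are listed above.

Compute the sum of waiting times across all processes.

Gantt: | J1 0-4 | J2 4-8 | J1 8-9 | J3 9-13 | J2 13-14 | J3 14-15 |
Completion: J1=9  J2=14  J3=15
Turnaround (C−A): J1=9  J2=13  J3=10
Waiting = turnaround − burst: J1=4, J2=8, J3=5
Total waiting = 4 + 8 + 5 = 17

17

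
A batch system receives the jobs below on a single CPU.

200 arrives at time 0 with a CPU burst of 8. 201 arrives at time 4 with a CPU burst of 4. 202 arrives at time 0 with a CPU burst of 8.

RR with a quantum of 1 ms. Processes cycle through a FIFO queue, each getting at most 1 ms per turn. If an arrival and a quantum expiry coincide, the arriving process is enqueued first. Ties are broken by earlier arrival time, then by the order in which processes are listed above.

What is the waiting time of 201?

7

Gantt: | 200 0-1 | 202 1-2 | 200 2-3 | 202 3-4 | 200 4-5 | 201 5-6 | 202 6-7 | 200 7-8 | 201 8-9 | 202 9-10 | 200 10-11 | 201 11-12 | 202 12-13 | 200 13-14 | 201 14-15 | 202 15-16 | 200 16-17 | 202 17-18 | 200 18-19 | 202 19-20 |
Completion: 200=19  201=15  202=20
Turnaround (C−A): 200=19  201=11  202=20
Waiting(201) = turnaround − burst = 11 − 4 = 7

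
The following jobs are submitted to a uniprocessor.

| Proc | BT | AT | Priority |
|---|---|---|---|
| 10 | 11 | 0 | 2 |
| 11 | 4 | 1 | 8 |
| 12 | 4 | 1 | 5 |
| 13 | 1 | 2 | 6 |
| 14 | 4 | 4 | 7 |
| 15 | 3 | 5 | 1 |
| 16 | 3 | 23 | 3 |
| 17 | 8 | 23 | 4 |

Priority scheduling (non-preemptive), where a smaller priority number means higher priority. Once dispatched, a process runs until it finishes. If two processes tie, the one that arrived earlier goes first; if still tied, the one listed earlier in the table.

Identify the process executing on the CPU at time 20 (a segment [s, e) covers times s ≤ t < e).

Timeline: | 10 0-11 | 15 11-14 | 12 14-18 | 13 18-19 | 14 19-23 | 16 23-26 | 17 26-34 | 11 34-38 |
Completion: 10=11  11=38  12=18  13=19  14=23  15=14  16=26  17=34
Turnaround (C−A): 10=11  11=37  12=17  13=17  14=19  15=9  16=3  17=11

14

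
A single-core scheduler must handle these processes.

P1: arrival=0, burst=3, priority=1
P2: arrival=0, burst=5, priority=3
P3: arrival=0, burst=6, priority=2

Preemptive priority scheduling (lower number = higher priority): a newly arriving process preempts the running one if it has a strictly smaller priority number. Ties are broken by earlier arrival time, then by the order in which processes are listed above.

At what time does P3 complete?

9

Gantt: | P1 0-3 | P3 3-9 | P2 9-14 |
Completion: P1=3  P2=14  P3=9
Turnaround (C−A): P1=3  P2=14  P3=9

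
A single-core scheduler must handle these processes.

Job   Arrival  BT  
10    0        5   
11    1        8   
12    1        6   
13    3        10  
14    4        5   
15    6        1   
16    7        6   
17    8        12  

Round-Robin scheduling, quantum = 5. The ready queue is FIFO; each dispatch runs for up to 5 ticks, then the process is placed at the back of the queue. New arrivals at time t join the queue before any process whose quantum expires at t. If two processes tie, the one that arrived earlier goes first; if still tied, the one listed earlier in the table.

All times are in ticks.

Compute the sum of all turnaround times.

Timeline: | 10 0-5 | 11 5-10 | 12 10-15 | 13 15-20 | 14 20-25 | 15 25-26 | 16 26-31 | 17 31-36 | 11 36-39 | 12 39-40 | 13 40-45 | 16 45-46 | 17 46-53 |
Completion: 10=5  11=39  12=40  13=45  14=25  15=26  16=46  17=53
Turnaround = completion − arrival: 10=5, 11=38, 12=39, 13=42, 14=21, 15=20, 16=39, 17=45
Total turnaround = 5 + 38 + 39 + 42 + 21 + 20 + 39 + 45 = 249

249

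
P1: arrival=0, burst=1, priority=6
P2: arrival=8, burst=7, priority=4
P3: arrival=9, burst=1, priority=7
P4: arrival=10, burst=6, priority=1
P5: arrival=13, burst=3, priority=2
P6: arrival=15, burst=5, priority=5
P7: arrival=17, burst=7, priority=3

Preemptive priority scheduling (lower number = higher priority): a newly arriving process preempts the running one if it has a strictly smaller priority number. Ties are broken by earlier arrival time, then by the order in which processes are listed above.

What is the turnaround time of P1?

1

Timeline: | P1 0-1 | idle 1-8 | P2 8-10 | P4 10-16 | P5 16-19 | P7 19-26 | P2 26-31 | P6 31-36 | P3 36-37 |
Completion: P1=1  P2=31  P3=37  P4=16  P5=19  P6=36  P7=26
Turnaround(P1) = completion − arrival = 1 − 0 = 1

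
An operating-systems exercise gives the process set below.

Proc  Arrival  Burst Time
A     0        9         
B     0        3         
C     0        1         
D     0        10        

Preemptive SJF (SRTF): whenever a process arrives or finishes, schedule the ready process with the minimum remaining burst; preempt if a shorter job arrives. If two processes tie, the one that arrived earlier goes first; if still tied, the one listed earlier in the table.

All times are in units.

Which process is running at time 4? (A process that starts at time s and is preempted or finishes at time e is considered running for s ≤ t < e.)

A

Timeline: | C 0-1 | B 1-4 | A 4-13 | D 13-23 |
Completion: A=13  B=4  C=1  D=23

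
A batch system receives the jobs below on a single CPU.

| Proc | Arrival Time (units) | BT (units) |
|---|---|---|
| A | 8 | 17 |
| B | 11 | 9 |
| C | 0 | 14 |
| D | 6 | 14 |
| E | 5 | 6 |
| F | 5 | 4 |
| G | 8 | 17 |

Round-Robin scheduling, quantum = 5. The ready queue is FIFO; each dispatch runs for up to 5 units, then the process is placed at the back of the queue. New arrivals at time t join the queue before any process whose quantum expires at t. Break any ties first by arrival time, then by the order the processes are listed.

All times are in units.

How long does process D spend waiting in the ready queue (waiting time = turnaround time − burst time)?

Timeline: | C 0-5 | E 5-10 | F 10-14 | C 14-19 | D 19-24 | A 24-29 | G 29-34 | E 34-35 | B 35-40 | C 40-44 | D 44-49 | A 49-54 | G 54-59 | B 59-63 | D 63-67 | A 67-72 | G 72-77 | A 77-79 | G 79-81 |
Completion: A=79  B=63  C=44  D=67  E=35  F=14  G=81
Turnaround (C−A): A=71  B=52  C=44  D=61  E=30  F=9  G=73
Waiting(D) = turnaround − burst = 61 − 14 = 47

47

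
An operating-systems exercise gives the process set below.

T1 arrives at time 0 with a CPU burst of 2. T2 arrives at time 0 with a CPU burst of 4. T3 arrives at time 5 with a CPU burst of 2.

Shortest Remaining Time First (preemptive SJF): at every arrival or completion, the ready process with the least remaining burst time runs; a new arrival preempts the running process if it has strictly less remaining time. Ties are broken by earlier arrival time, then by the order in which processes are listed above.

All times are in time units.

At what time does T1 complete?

2

Timeline: | T1 0-2 | T2 2-6 | T3 6-8 |
Completion: T1=2  T2=6  T3=8
Turnaround (C−A): T1=2  T2=6  T3=3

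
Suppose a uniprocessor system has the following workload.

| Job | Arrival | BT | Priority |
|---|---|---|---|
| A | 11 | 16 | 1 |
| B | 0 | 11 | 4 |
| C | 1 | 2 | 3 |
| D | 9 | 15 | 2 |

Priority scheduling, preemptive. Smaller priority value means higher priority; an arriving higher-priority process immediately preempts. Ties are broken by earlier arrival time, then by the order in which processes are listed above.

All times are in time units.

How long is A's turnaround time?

Schedule: | B 0-1 | C 1-3 | B 3-9 | D 9-11 | A 11-27 | D 27-40 | B 40-44 |
Completion: A=27  B=44  C=3  D=40
Turnaround(A) = completion − arrival = 27 − 11 = 16

16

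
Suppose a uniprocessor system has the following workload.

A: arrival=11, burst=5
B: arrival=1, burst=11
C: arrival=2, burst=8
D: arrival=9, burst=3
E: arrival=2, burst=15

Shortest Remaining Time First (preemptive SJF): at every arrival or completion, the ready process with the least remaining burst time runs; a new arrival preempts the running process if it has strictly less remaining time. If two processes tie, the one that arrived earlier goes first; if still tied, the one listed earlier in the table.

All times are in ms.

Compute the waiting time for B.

16

Gantt: | idle 0-1 | B 1-2 | C 2-10 | D 10-13 | A 13-18 | B 18-28 | E 28-43 |
Completion: A=18  B=28  C=10  D=13  E=43
Turnaround (C−A): A=7  B=27  C=8  D=4  E=41
Waiting(B) = turnaround − burst = 27 − 11 = 16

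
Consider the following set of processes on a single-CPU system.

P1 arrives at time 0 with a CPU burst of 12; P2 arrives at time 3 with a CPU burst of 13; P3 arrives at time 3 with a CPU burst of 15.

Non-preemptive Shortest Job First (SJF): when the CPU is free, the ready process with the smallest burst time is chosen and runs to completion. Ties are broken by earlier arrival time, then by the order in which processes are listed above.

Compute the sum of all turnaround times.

71

Schedule: | P1 0-12 | P2 12-25 | P3 25-40 |
Completion: P1=12  P2=25  P3=40
Turnaround (C−A): P1=12  P2=22  P3=37
Turnaround = completion − arrival: P1=12, P2=22, P3=37
Total turnaround = 12 + 22 + 37 = 71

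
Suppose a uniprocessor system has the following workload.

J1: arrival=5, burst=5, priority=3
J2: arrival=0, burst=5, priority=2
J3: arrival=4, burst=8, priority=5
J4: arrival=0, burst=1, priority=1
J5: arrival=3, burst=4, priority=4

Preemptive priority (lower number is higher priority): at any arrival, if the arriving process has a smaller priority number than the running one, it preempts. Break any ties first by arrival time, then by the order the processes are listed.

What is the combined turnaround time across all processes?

Schedule: | J4 0-1 | J2 1-6 | J1 6-11 | J5 11-15 | J3 15-23 |
Completion: J1=11  J2=6  J3=23  J4=1  J5=15
Turnaround = completion − arrival: J1=6, J2=6, J3=19, J4=1, J5=12
Total turnaround = 6 + 6 + 19 + 1 + 12 = 44

44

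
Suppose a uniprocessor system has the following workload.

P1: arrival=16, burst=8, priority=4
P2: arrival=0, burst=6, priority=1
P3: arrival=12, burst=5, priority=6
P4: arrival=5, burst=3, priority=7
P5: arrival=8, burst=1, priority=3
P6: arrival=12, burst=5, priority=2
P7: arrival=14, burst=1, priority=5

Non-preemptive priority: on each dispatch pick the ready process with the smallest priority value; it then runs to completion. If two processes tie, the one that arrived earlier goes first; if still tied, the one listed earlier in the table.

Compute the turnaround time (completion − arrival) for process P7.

Gantt: | P2 0-6 | P4 6-9 | P5 9-10 | idle 10-12 | P6 12-17 | P1 17-25 | P7 25-26 | P3 26-31 |
Completion: P1=25  P2=6  P3=31  P4=9  P5=10  P6=17  P7=26
Turnaround (C−A): P1=9  P2=6  P3=19  P4=4  P5=2  P6=5  P7=12
Turnaround(P7) = completion − arrival = 26 − 14 = 12

12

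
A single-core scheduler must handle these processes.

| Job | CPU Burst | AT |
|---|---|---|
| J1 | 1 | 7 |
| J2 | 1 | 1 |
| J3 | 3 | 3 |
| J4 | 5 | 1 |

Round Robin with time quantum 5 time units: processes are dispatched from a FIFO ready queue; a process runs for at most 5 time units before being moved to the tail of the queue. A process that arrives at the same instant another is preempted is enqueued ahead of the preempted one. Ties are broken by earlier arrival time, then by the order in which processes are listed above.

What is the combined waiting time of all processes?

8

Schedule: | idle 0-1 | J2 1-2 | J4 2-7 | J3 7-10 | J1 10-11 |
Completion: J1=11  J2=2  J3=10  J4=7
Waiting = turnaround − burst: J1=3, J2=0, J3=4, J4=1
Total waiting = 3 + 0 + 4 + 1 = 8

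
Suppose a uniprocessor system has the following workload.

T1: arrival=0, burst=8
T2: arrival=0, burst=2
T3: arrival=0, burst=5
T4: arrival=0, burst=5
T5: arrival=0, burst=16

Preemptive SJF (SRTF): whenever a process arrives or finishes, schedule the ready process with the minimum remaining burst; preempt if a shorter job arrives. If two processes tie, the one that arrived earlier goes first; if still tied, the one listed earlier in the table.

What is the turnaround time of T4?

Timeline: | T2 0-2 | T3 2-7 | T4 7-12 | T1 12-20 | T5 20-36 |
Completion: T1=20  T2=2  T3=7  T4=12  T5=36
Turnaround (C−A): T1=20  T2=2  T3=7  T4=12  T5=36
Turnaround(T4) = completion − arrival = 12 − 0 = 12

12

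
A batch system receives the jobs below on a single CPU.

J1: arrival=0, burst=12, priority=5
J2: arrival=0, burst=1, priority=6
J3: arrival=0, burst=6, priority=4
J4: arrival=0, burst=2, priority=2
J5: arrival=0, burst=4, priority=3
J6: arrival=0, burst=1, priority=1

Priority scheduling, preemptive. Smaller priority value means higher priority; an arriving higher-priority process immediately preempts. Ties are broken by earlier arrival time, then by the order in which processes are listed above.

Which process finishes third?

Timeline: | J6 0-1 | J4 1-3 | J5 3-7 | J3 7-13 | J1 13-25 | J2 25-26 |
Completion: J1=25  J2=26  J3=13  J4=3  J5=7  J6=1
Turnaround (C−A): J1=25  J2=26  J3=13  J4=3  J5=7  J6=1
Finish order: J6 → J4 → J5 → J3 → J1 → J2

J5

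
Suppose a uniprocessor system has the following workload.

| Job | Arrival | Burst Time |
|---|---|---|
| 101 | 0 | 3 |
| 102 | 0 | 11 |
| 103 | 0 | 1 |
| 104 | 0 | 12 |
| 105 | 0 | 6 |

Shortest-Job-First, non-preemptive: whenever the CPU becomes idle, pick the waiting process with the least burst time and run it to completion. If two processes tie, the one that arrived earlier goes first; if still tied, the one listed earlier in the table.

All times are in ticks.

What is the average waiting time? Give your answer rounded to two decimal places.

7.20

Gantt: | 103 0-1 | 101 1-4 | 105 4-10 | 102 10-21 | 104 21-33 |
Completion: 101=4  102=21  103=1  104=33  105=10
Turnaround (C−A): 101=4  102=21  103=1  104=33  105=10
Waiting times: 101=1, 102=10, 103=0, 104=21, 105=4
Average waiting = (1+10+0+21+4) / 5 = 36/5 = 7.20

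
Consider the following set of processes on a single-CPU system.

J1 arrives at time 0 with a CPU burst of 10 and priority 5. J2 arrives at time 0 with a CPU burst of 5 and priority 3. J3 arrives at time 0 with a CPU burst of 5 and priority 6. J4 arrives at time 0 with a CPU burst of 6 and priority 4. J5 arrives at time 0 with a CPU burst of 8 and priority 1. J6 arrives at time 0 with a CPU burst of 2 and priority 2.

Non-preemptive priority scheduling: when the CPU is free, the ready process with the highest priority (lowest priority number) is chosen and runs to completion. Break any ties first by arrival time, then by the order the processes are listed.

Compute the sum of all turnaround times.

121

Timeline: | J5 0-8 | J6 8-10 | J2 10-15 | J4 15-21 | J1 21-31 | J3 31-36 |
Completion: J1=31  J2=15  J3=36  J4=21  J5=8  J6=10
Turnaround = completion − arrival: J1=31, J2=15, J3=36, J4=21, J5=8, J6=10
Total turnaround = 31 + 15 + 36 + 21 + 8 + 10 = 121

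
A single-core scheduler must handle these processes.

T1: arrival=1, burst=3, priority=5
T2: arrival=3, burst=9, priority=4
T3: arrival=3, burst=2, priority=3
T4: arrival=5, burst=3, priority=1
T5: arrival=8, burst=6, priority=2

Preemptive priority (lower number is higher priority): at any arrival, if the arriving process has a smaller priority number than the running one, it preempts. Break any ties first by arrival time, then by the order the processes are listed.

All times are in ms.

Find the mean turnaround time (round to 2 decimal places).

Timeline: | idle 0-1 | T1 1-3 | T3 3-5 | T4 5-8 | T5 8-14 | T2 14-23 | T1 23-24 |
Completion: T1=24  T2=23  T3=5  T4=8  T5=14
Turnaround times: T1=23, T2=20, T3=2, T4=3, T5=6
Average turnaround = (23+20+2+3+6) / 5 = 54/5 = 10.80

10.80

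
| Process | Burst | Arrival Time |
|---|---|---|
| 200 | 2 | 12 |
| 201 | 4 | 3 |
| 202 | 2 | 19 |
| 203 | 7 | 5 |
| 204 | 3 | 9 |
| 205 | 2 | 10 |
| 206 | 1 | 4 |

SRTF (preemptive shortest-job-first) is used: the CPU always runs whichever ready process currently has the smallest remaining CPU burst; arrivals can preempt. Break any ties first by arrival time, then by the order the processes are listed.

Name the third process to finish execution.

Schedule: | idle 0-3 | 201 3-4 | 206 4-5 | 201 5-8 | 203 8-9 | 204 9-12 | 205 12-14 | 200 14-16 | 203 16-19 | 202 19-21 | 203 21-24 |
Completion: 200=16  201=8  202=21  203=24  204=12  205=14  206=5
Turnaround (C−A): 200=4  201=5  202=2  203=19  204=3  205=4  206=1
Finish order: 206 → 201 → 204 → 205 → 200 → 202 → 203

204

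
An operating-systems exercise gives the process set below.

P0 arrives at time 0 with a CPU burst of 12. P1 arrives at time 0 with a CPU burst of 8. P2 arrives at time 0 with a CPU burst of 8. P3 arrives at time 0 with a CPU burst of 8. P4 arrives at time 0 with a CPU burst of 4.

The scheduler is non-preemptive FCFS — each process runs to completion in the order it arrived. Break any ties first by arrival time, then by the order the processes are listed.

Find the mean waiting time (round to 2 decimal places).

19.20

Timeline: | P0 0-12 | P1 12-20 | P2 20-28 | P3 28-36 | P4 36-40 |
Completion: P0=12  P1=20  P2=28  P3=36  P4=40
Waiting times: P0=0, P1=12, P2=20, P3=28, P4=36
Average waiting = (0+12+20+28+36) / 5 = 96/5 = 19.20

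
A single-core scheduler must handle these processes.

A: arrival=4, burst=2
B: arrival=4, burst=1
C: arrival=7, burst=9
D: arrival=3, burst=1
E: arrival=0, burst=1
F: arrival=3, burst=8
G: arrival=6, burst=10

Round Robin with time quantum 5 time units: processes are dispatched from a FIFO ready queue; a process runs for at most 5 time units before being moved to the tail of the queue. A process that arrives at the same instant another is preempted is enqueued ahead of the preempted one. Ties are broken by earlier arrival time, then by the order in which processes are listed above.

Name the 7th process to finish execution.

Gantt: | E 0-1 | idle 1-3 | D 3-4 | F 4-9 | A 9-11 | B 11-12 | G 12-17 | C 17-22 | F 22-25 | G 25-30 | C 30-34 |
Completion: A=11  B=12  C=34  D=4  E=1  F=25  G=30
Turnaround (C−A): A=7  B=8  C=27  D=1  E=1  F=22  G=24
Finish order: E → D → A → B → F → G → C

C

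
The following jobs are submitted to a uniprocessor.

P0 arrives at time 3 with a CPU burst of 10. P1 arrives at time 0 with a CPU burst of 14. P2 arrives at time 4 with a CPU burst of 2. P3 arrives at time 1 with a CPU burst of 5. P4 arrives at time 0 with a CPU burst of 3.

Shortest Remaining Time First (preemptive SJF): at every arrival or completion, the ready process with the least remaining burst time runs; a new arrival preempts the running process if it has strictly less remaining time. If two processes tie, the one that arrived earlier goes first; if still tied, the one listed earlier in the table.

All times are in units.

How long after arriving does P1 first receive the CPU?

20

Schedule: | P4 0-3 | P3 3-4 | P2 4-6 | P3 6-10 | P0 10-20 | P1 20-34 |
Completion: P0=20  P1=34  P2=6  P3=10  P4=3
Turnaround (C−A): P0=17  P1=34  P2=2  P3=9  P4=3
Response(P1) = first start − arrival = 20 − 0 = 20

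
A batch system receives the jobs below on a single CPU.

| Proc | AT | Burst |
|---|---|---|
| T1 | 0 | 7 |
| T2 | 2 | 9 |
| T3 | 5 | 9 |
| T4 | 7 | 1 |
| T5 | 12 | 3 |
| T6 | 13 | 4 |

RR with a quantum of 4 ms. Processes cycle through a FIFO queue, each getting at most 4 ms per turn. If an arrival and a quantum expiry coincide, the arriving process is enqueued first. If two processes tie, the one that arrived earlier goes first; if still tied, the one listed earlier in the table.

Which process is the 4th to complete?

T6

Gantt: | T1 0-4 | T2 4-8 | T1 8-11 | T3 11-15 | T4 15-16 | T2 16-20 | T5 20-23 | T6 23-27 | T3 27-31 | T2 31-32 | T3 32-33 |
Completion: T1=11  T2=32  T3=33  T4=16  T5=23  T6=27
Finish order: T1 → T4 → T5 → T6 → T2 → T3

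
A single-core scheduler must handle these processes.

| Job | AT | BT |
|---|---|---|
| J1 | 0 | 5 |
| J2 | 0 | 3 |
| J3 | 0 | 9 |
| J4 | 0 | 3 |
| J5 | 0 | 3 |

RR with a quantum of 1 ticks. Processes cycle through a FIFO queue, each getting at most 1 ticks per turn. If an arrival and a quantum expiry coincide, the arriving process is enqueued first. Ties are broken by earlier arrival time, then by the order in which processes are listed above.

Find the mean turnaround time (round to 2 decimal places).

16.40

Gantt: | J1 0-1 | J2 1-2 | J3 2-3 | J4 3-4 | J5 4-5 | J1 5-6 | J2 6-7 | J3 7-8 | J4 8-9 | J5 9-10 | J1 10-11 | J2 11-12 | J3 12-13 | J4 13-14 | J5 14-15 | J1 15-16 | J3 16-17 | J1 17-18 | J3 18-23 |
Completion: J1=18  J2=12  J3=23  J4=14  J5=15
Turnaround (C−A): J1=18  J2=12  J3=23  J4=14  J5=15
Turnaround times: J1=18, J2=12, J3=23, J4=14, J5=15
Average turnaround = (18+12+23+14+15) / 5 = 82/5 = 16.40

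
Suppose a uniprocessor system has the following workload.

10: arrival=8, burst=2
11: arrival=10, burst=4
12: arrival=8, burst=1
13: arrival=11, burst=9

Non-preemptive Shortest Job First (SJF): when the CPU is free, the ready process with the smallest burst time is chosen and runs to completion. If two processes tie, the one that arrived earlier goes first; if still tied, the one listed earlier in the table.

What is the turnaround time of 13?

Gantt: | idle 0-8 | 12 8-9 | 10 9-11 | 11 11-15 | 13 15-24 |
Completion: 10=11  11=15  12=9  13=24
Turnaround(13) = completion − arrival = 24 − 11 = 13

13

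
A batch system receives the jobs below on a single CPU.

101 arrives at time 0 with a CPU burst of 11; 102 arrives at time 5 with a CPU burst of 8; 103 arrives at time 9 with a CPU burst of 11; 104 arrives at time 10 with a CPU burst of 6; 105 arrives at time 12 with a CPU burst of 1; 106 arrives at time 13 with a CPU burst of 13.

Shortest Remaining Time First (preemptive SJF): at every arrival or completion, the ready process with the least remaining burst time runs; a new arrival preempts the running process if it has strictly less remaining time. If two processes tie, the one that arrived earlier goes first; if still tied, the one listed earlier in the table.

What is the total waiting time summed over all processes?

56

Timeline: | 101 0-11 | 104 11-12 | 105 12-13 | 104 13-18 | 102 18-26 | 103 26-37 | 106 37-50 |
Completion: 101=11  102=26  103=37  104=18  105=13  106=50
Turnaround (C−A): 101=11  102=21  103=28  104=8  105=1  106=37
Waiting = turnaround − burst: 101=0, 102=13, 103=17, 104=2, 105=0, 106=24
Total waiting = 0 + 13 + 17 + 2 + 0 + 24 = 56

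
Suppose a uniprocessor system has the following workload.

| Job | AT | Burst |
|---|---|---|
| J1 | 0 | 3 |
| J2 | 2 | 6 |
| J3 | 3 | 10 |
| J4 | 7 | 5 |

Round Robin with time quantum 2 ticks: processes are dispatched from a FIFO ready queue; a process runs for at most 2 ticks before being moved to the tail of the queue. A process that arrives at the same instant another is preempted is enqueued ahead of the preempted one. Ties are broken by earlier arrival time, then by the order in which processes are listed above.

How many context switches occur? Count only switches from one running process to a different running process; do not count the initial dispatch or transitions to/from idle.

Timeline: | J1 0-2 | J2 2-4 | J1 4-5 | J3 5-7 | J2 7-9 | J4 9-11 | J3 11-13 | J2 13-15 | J4 15-17 | J3 17-19 | J4 19-20 | J3 20-24 |
Completion: J1=5  J2=15  J3=24  J4=20
Turnaround (C−A): J1=5  J2=13  J3=21  J4=13

11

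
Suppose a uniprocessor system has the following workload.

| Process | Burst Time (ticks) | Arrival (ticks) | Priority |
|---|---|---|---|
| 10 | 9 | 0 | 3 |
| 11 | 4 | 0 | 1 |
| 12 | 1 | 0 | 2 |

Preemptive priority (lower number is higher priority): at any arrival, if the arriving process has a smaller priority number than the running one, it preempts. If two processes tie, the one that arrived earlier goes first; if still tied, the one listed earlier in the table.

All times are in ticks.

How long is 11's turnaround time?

4

Schedule: | 11 0-4 | 12 4-5 | 10 5-14 |
Completion: 10=14  11=4  12=5
Turnaround(11) = completion − arrival = 4 − 0 = 4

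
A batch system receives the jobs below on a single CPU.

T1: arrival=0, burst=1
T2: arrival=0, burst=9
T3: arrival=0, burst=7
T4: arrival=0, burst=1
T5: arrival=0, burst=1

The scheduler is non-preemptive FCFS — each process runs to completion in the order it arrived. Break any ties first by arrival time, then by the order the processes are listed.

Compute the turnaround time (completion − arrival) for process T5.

19

Schedule: | T1 0-1 | T2 1-10 | T3 10-17 | T4 17-18 | T5 18-19 |
Completion: T1=1  T2=10  T3=17  T4=18  T5=19
Turnaround(T5) = completion − arrival = 19 − 0 = 19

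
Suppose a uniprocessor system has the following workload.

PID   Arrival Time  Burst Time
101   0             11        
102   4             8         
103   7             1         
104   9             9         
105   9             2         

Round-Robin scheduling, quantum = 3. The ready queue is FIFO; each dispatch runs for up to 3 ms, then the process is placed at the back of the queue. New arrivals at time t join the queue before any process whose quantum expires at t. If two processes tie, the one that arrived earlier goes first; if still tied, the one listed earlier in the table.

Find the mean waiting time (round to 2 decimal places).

10.60

Schedule: | 101 0-6 | 102 6-9 | 101 9-12 | 103 12-13 | 104 13-16 | 105 16-18 | 102 18-21 | 101 21-23 | 104 23-26 | 102 26-28 | 104 28-31 |
Completion: 101=23  102=28  103=13  104=31  105=18
Waiting times: 101=12, 102=16, 103=5, 104=13, 105=7
Average waiting = (12+16+5+13+7) / 5 = 53/5 = 10.60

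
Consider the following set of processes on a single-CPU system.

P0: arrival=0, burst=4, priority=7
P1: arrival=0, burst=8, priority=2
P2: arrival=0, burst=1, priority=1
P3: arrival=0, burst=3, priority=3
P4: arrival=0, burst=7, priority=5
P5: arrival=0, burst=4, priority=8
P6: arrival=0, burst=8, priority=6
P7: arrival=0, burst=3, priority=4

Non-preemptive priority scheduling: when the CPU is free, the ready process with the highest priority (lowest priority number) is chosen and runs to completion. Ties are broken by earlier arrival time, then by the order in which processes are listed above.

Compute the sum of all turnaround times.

161

Timeline: | P2 0-1 | P1 1-9 | P3 9-12 | P7 12-15 | P4 15-22 | P6 22-30 | P0 30-34 | P5 34-38 |
Completion: P0=34  P1=9  P2=1  P3=12  P4=22  P5=38  P6=30  P7=15
Turnaround = completion − arrival: P0=34, P1=9, P2=1, P3=12, P4=22, P5=38, P6=30, P7=15
Total turnaround = 34 + 9 + 1 + 12 + 22 + 38 + 30 + 15 = 161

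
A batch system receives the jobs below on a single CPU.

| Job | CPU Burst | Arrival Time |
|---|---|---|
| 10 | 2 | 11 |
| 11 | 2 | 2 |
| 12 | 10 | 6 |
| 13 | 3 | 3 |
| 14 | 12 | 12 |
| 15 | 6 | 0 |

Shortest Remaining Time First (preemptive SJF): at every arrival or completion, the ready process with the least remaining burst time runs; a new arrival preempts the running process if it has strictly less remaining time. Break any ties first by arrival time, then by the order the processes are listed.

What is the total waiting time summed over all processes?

Timeline: | 15 0-2 | 11 2-4 | 13 4-7 | 15 7-11 | 10 11-13 | 12 13-23 | 14 23-35 |
Completion: 10=13  11=4  12=23  13=7  14=35  15=11
Waiting = turnaround − burst: 10=0, 11=0, 12=7, 13=1, 14=11, 15=5
Total waiting = 0 + 0 + 7 + 1 + 11 + 5 = 24

24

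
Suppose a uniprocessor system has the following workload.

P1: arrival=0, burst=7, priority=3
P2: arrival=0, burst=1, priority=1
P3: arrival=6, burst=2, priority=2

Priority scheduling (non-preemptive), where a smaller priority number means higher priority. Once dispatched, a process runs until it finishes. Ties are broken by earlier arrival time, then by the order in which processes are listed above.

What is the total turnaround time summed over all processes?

13

Schedule: | P2 0-1 | P1 1-8 | P3 8-10 |
Completion: P1=8  P2=1  P3=10
Turnaround = completion − arrival: P1=8, P2=1, P3=4
Total turnaround = 8 + 1 + 4 = 13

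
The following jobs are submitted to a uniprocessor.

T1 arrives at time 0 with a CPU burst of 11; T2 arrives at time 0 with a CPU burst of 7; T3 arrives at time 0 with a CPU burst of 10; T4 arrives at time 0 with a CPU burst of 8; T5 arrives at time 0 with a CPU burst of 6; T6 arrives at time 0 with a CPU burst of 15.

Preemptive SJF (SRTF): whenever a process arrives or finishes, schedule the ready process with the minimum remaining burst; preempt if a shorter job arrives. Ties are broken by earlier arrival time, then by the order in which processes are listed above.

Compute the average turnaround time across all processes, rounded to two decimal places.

Schedule: | T5 0-6 | T2 6-13 | T4 13-21 | T3 21-31 | T1 31-42 | T6 42-57 |
Completion: T1=42  T2=13  T3=31  T4=21  T5=6  T6=57
Turnaround times: T1=42, T2=13, T3=31, T4=21, T5=6, T6=57
Average turnaround = (42+13+31+21+6+57) / 6 = 170/6 = 28.33

28.33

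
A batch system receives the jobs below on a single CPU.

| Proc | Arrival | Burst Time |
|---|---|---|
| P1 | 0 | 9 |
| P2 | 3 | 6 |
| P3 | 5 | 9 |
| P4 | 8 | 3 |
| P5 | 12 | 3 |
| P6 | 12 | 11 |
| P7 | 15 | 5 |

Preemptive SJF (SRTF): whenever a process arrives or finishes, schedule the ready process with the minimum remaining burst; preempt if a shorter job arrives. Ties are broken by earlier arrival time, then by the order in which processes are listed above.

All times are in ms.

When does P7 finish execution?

20

Schedule: | P1 0-9 | P4 9-12 | P5 12-15 | P7 15-20 | P2 20-26 | P3 26-35 | P6 35-46 |
Completion: P1=9  P2=26  P3=35  P4=12  P5=15  P6=46  P7=20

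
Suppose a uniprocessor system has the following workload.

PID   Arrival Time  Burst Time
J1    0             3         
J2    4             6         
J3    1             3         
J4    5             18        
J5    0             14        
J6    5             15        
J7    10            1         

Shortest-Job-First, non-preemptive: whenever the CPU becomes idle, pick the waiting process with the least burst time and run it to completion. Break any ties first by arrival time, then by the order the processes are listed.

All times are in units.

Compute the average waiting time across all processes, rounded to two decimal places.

11.14

Timeline: | J1 0-3 | J3 3-6 | J2 6-12 | J7 12-13 | J5 13-27 | J6 27-42 | J4 42-60 |
Completion: J1=3  J2=12  J3=6  J4=60  J5=27  J6=42  J7=13
Waiting times: J1=0, J2=2, J3=2, J4=37, J5=13, J6=22, J7=2
Average waiting = (0+2+2+37+13+22+2) / 7 = 78/7 = 11.14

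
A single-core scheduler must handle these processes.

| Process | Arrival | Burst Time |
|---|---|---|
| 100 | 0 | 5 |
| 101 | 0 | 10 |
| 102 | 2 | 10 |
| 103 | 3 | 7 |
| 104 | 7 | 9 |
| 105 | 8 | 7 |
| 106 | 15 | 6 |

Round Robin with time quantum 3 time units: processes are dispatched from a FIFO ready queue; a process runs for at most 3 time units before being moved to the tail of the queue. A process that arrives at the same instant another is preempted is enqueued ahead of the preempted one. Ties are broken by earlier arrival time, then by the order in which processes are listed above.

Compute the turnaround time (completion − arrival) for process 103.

42

Schedule: | 100 0-3 | 101 3-6 | 102 6-9 | 103 9-12 | 100 12-14 | 101 14-17 | 104 17-20 | 105 20-23 | 102 23-26 | 103 26-29 | 106 29-32 | 101 32-35 | 104 35-38 | 105 38-41 | 102 41-44 | 103 44-45 | 106 45-48 | 101 48-49 | 104 49-52 | 105 52-53 | 102 53-54 |
Completion: 100=14  101=49  102=54  103=45  104=52  105=53  106=48
Turnaround (C−A): 100=14  101=49  102=52  103=42  104=45  105=45  106=33
Turnaround(103) = completion − arrival = 45 − 3 = 42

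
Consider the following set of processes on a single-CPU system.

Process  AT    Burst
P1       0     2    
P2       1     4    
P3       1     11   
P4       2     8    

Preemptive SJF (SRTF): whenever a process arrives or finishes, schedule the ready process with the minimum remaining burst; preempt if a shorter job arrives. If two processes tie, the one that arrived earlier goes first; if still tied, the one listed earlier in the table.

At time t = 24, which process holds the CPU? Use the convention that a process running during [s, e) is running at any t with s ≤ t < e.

P3

Schedule: | P1 0-2 | P2 2-6 | P4 6-14 | P3 14-25 |
Completion: P1=2  P2=6  P3=25  P4=14
Turnaround (C−A): P1=2  P2=5  P3=24  P4=12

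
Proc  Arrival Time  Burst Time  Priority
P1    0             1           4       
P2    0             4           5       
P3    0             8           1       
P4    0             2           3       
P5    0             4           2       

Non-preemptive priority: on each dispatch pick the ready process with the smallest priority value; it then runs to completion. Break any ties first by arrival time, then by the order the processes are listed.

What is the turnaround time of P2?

Schedule: | P3 0-8 | P5 8-12 | P4 12-14 | P1 14-15 | P2 15-19 |
Completion: P1=15  P2=19  P3=8  P4=14  P5=12
Turnaround (C−A): P1=15  P2=19  P3=8  P4=14  P5=12
Turnaround(P2) = completion − arrival = 19 − 0 = 19

19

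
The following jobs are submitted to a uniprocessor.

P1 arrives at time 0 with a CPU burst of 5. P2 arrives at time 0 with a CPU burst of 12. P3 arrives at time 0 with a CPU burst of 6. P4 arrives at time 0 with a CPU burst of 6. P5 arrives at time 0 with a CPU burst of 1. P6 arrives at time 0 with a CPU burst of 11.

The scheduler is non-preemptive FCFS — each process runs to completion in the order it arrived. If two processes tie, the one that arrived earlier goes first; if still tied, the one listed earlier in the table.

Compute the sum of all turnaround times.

Schedule: | P1 0-5 | P2 5-17 | P3 17-23 | P4 23-29 | P5 29-30 | P6 30-41 |
Completion: P1=5  P2=17  P3=23  P4=29  P5=30  P6=41
Turnaround = completion − arrival: P1=5, P2=17, P3=23, P4=29, P5=30, P6=41
Total turnaround = 5 + 17 + 23 + 29 + 30 + 41 = 145

145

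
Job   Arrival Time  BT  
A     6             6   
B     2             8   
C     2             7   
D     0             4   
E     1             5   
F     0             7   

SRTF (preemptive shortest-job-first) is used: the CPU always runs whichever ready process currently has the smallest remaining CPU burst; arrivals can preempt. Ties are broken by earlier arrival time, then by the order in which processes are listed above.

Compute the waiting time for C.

20

Gantt: | D 0-4 | E 4-9 | A 9-15 | F 15-22 | C 22-29 | B 29-37 |
Completion: A=15  B=37  C=29  D=4  E=9  F=22
Waiting(C) = turnaround − burst = 27 − 7 = 20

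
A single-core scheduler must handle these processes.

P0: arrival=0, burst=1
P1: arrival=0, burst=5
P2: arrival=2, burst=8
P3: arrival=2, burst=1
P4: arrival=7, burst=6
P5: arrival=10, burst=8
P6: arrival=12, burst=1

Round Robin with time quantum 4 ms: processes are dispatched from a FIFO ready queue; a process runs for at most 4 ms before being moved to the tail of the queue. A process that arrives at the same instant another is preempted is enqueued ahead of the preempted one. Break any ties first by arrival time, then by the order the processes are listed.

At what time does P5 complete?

Schedule: | P0 0-1 | P1 1-5 | P2 5-9 | P3 9-10 | P1 10-11 | P4 11-15 | P2 15-19 | P5 19-23 | P6 23-24 | P4 24-26 | P5 26-30 |
Completion: P0=1  P1=11  P2=19  P3=10  P4=26  P5=30  P6=24
Turnaround (C−A): P0=1  P1=11  P2=17  P3=8  P4=19  P5=20  P6=12

30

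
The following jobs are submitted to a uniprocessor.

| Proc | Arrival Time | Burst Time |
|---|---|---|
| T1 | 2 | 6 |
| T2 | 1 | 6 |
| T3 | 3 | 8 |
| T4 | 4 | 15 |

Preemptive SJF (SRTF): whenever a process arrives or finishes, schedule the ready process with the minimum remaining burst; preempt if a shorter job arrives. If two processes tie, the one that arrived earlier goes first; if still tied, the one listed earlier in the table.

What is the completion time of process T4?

Schedule: | idle 0-1 | T2 1-7 | T1 7-13 | T3 13-21 | T4 21-36 |
Completion: T1=13  T2=7  T3=21  T4=36

36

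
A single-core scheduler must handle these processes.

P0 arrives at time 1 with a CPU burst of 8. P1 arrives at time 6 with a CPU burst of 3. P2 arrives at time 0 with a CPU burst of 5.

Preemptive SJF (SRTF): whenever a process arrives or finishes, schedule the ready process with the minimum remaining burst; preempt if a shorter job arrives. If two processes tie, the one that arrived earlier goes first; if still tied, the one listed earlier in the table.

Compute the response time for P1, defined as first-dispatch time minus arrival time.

Schedule: | P2 0-5 | P0 5-6 | P1 6-9 | P0 9-16 |
Completion: P0=16  P1=9  P2=5
Turnaround (C−A): P0=15  P1=3  P2=5
Response(P1) = first start − arrival = 6 − 6 = 0

0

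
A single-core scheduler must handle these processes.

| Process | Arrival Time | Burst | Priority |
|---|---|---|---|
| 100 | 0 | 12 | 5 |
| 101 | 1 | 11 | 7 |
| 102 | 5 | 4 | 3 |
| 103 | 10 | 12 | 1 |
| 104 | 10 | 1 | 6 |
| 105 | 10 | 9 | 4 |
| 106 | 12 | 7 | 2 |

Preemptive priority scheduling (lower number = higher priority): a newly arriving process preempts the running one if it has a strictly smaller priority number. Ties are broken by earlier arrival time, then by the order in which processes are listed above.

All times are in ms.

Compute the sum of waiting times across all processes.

Gantt: | 100 0-5 | 102 5-9 | 100 9-10 | 103 10-22 | 106 22-29 | 105 29-38 | 100 38-44 | 104 44-45 | 101 45-56 |
Completion: 100=44  101=56  102=9  103=22  104=45  105=38  106=29
Turnaround (C−A): 100=44  101=55  102=4  103=12  104=35  105=28  106=17
Waiting = turnaround − burst: 100=32, 101=44, 102=0, 103=0, 104=34, 105=19, 106=10
Total waiting = 32 + 44 + 0 + 0 + 34 + 19 + 10 = 139

139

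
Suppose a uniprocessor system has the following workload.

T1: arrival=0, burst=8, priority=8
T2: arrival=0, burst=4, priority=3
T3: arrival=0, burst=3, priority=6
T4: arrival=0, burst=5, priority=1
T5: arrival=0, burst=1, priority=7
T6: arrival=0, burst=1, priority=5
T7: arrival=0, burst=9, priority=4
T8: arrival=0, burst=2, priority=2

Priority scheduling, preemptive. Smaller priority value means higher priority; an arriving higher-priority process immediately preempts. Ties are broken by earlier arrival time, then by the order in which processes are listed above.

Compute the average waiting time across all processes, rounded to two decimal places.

14.13

Schedule: | T4 0-5 | T8 5-7 | T2 7-11 | T7 11-20 | T6 20-21 | T3 21-24 | T5 24-25 | T1 25-33 |
Completion: T1=33  T2=11  T3=24  T4=5  T5=25  T6=21  T7=20  T8=7
Turnaround (C−A): T1=33  T2=11  T3=24  T4=5  T5=25  T6=21  T7=20  T8=7
Waiting times: T1=25, T2=7, T3=21, T4=0, T5=24, T6=20, T7=11, T8=5
Average waiting = (25+7+21+0+24+20+11+5) / 8 = 113/8 = 14.13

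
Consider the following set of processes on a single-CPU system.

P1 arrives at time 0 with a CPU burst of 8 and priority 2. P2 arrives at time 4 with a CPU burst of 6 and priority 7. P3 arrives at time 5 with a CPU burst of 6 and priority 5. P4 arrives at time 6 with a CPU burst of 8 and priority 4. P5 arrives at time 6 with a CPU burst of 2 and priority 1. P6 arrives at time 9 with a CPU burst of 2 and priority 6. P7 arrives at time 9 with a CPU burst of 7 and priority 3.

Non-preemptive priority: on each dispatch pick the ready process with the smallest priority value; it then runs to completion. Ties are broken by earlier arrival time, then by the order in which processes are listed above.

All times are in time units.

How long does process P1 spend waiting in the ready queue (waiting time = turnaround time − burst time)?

0

Schedule: | P1 0-8 | P5 8-10 | P7 10-17 | P4 17-25 | P3 25-31 | P6 31-33 | P2 33-39 |
Completion: P1=8  P2=39  P3=31  P4=25  P5=10  P6=33  P7=17
Turnaround (C−A): P1=8  P2=35  P3=26  P4=19  P5=4  P6=24  P7=8
Waiting(P1) = turnaround − burst = 8 − 8 = 0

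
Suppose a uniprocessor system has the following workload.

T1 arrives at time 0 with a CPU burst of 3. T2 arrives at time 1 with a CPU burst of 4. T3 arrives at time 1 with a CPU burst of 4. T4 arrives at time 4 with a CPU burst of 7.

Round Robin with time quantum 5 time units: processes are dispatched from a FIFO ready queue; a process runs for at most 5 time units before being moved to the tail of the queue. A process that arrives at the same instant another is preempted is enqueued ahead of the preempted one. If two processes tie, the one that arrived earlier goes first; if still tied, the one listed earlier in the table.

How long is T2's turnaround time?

Schedule: | T1 0-3 | T2 3-7 | T3 7-11 | T4 11-18 |
Completion: T1=3  T2=7  T3=11  T4=18
Turnaround (C−A): T1=3  T2=6  T3=10  T4=14
Turnaround(T2) = completion − arrival = 7 − 1 = 6

6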